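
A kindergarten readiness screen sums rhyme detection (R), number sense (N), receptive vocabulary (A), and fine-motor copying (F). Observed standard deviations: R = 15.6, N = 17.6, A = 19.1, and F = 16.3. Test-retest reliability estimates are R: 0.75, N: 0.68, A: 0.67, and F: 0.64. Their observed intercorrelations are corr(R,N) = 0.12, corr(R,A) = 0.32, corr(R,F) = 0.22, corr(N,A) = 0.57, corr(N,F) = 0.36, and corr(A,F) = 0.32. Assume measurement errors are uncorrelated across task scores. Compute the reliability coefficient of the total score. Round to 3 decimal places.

Var(R+N+A+F) = 15.6² + 17.6² + 19.1² + 16.3² + 2·[15.6·17.6·0.12 + 15.6·19.1·0.32 + 15.6·16.3·0.22 + 17.6·19.1·0.57 + 17.6·16.3·0.36 + 19.1·16.3·0.32] = 1183.62 + 1157.5 = 2341.12.
With uncorrelated errors the cross-covariances are all true-score covariance, so they carry over unchanged; only the diagonal terms shrink to ρᵢσᵢ².
True-score variance = [15.6²·0.75 + 17.6²·0.68 + 19.1²·0.67 + 16.3²·0.64] + 1157.5 = 807.621 + 1157.5 = 1965.12.
Reliability = 1965.12 / 2341.12 = 0.839.

0.839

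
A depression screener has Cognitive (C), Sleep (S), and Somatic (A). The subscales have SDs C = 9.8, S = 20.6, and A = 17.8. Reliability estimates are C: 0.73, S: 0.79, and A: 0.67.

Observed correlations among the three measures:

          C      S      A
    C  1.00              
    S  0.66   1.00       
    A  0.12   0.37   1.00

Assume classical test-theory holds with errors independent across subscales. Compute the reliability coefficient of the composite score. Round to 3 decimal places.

Var(C+S+A) = 9.8² + 20.6² + 17.8² + 2·[9.8·20.6·0.66 + 9.8·17.8·0.12 + 20.6·17.8·0.37] = 837.24 + 579.69 = 1416.93.
Because errors are independent across components, Cov(Tᵢ,Tⱼ) = Cov(Xᵢ,Xⱼ); the off-diagonal part of the true-score variance is the same as above.
True-score variance = [9.8²·0.73 + 20.6²·0.79 + 17.8²·0.67] + 579.69 = 617.636 + 579.69 = 1197.33.
Reliability = 1197.33 / 1416.93 = 0.845.

0.845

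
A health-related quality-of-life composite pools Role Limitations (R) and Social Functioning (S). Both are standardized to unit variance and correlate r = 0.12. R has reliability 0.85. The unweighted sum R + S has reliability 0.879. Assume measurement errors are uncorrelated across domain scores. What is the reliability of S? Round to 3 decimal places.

0.879

Var(R+S) = 2 + 2·0.12 = 2.240.
True-score variance = ρ_R + ρ_S + 2·0.12, so 0.879 = (0.85 + ρ_S + 0.24) / 2.240.
ρ_S = 0.879·2.240 − 0.85 − 0.24 = 0.879.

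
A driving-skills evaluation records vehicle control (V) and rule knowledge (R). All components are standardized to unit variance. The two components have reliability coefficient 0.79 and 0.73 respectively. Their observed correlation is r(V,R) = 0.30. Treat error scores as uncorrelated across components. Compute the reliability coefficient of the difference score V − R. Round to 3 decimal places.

Var(V−R) = 1 + 1 − 2·0.30 = 2 − 0.6 = 1.4.
Under uncorrelated errors the observed covariances equal the true-score covariances, so only the own-variance terms attenuate.
True-score variance = [0.79 + 0.73] − 0.6 = 1.52 − 0.6 = 0.92.
Reliability = 0.92 / 1.4 = 0.657.

0.657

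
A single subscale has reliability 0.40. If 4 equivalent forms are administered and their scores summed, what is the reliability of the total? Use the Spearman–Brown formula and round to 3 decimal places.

0.727

ρ_k = kρ / (1 + (k−1)ρ) = 4·0.40 / (1 + 3·0.40) = 1.600 / 2.200 = 0.727.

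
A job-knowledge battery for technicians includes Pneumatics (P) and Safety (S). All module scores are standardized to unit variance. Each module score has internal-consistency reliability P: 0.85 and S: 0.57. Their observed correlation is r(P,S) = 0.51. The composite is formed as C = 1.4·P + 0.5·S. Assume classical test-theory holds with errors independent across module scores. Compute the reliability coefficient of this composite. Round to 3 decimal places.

0.863

Var(C) = 1.4² + 0.5² + 2·[0.7·0.51] = 2.21 + 0.714 = 2.924.
Because errors are independent across components, Cov(Tᵢ,Tⱼ) = Cov(Xᵢ,Xⱼ); the off-diagonal part of the true-score variance is the same as above.
True-score variance = [1.4²·0.85 + 0.5²·0.57] + 0.714 = 1.8085 + 0.714 = 2.5225.
Reliability = 2.5225 / 2.924 = 0.863.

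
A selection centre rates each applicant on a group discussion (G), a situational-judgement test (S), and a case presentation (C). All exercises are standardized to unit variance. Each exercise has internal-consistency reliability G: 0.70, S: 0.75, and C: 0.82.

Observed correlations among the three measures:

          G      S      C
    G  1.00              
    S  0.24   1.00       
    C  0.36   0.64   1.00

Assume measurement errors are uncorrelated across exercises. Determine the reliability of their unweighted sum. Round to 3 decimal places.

Var(G+S+C) = 3 + 2·[0.24 + 0.36 + 0.64] = 3 + 2.48 = 5.48.
Under uncorrelated errors the observed covariances equal the true-score covariances, so only the own-variance terms attenuate.
True-score variance = [0.70 + 0.75 + 0.82] + 2.48 = 2.27 + 2.48 = 4.75.
Reliability = 4.75 / 5.48 = 0.867.

0.867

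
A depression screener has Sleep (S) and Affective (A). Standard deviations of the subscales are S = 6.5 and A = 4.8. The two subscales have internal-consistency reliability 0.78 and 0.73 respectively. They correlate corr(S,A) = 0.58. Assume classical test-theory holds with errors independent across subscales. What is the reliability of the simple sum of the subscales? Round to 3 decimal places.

0.847

Var(S+A) = 6.5² + 4.8² + 2·[6.5·4.8·0.58] = 65.29 + 36.192 = 101.482.
Because errors are independent across components, Cov(Tᵢ,Tⱼ) = Cov(Xᵢ,Xⱼ); the off-diagonal part of the true-score variance is the same as above.
True-score variance = [6.5²·0.78 + 4.8²·0.73] + 36.192 = 49.7742 + 36.192 = 85.9662.
Reliability = 85.9662 / 101.482 = 0.847.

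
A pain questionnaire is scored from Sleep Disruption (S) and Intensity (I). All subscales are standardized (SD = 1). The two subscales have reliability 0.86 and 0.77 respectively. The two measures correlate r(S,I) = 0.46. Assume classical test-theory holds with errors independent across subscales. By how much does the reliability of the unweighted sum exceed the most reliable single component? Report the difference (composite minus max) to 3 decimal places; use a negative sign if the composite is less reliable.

Var(sum) = 2 + 0.92 = 2.92; true-score variance = 1.63 + 0.92 = 2.55; composite reliability = 0.8733.
Max component reliability = 0.8600.
Difference = 0.8733 − 0.8600 = 0.013.

0.013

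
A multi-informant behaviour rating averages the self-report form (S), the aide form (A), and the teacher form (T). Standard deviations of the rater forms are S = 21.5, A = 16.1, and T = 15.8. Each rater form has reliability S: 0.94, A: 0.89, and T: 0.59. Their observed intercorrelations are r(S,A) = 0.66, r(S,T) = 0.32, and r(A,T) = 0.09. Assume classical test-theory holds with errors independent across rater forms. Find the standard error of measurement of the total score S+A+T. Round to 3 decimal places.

Var(total) = 971.1 + 720.114 = 1691.21.
True-score variance = 812.5 + 720.114 = 1532.61, so reliability = 0.9062.
Error variance = 1691.21 − 1532.61 = 158.601; SEM = √158.601 = 12.594.

12.594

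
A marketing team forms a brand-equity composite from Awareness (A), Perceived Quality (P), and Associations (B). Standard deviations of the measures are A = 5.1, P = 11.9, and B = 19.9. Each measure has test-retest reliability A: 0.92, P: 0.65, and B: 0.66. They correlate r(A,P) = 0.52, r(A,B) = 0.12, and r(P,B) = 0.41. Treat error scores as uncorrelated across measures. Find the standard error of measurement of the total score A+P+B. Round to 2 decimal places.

13.65

Var(total) = 563.63 + 281.659 = 845.289.
True-score variance = 377.342 + 281.659 = 659.002, so reliability = 0.7796.
Error variance = 845.289 − 659.002 = 186.288; SEM = √186.288 = 13.65.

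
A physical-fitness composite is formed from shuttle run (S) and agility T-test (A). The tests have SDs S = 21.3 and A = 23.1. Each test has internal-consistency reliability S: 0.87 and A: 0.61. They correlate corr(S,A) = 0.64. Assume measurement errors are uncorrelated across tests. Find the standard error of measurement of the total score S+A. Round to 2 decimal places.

Var(total) = 987.3 + 629.798 = 1617.1.
True-score variance = 720.212 + 629.798 = 1350.01, so reliability = 0.8348.
Error variance = 1617.1 − 1350.01 = 267.088; SEM = √267.088 = 16.34.

16.34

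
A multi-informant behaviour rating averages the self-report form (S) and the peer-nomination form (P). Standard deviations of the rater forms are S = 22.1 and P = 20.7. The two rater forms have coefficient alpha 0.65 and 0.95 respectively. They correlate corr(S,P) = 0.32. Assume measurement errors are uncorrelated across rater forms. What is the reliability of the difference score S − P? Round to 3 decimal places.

0.692

Var(S−P) = 22.1² + 20.7² − 2·22.1·20.7·0.32 = 916.9 − 292.781 = 624.119.
Because errors are independent across components, Cov(Tᵢ,Tⱼ) = Cov(Xᵢ,Xⱼ); the off-diagonal part of the true-score variance is the same as above.
True-score variance = [22.1²·0.65 + 20.7²·0.95] − 292.781 = 724.532 − 292.781 = 431.751.
Reliability = 431.751 / 624.119 = 0.692.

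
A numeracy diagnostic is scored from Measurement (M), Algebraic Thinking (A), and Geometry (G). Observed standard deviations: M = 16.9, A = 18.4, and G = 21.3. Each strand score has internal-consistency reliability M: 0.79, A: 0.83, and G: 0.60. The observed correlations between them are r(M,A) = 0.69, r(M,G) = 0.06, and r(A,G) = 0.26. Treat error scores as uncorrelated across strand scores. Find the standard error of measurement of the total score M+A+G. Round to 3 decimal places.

Var(total) = 1077.86 + 676.12 = 1753.98.
True-score variance = 778.851 + 676.12 = 1454.97, so reliability = 0.8295.
Error variance = 1753.98 − 1454.97 = 299.009; SEM = √299.009 = 17.292.

17.292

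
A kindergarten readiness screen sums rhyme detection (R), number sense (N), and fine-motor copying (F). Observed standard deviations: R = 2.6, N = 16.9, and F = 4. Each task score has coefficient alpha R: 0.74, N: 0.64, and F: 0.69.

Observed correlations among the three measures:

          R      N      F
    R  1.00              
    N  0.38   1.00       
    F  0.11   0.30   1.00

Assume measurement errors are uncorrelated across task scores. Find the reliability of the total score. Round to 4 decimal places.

0.7152

Var(R+N+F) = 2.6² + 16.9² + 4² + 2·[2.6·16.9·0.38 + 2.6·4·0.11 + 16.9·4·0.30] = 308.37 + 76.2424 = 384.612.
With uncorrelated errors the cross-covariances are all true-score covariance, so they carry over unchanged; only the diagonal terms shrink to ρᵢσᵢ².
True-score variance = [2.6²·0.74 + 16.9²·0.64 + 4²·0.69] + 76.2424 = 198.833 + 76.2424 = 275.075.
Reliability = 275.075 / 384.612 = 0.7152.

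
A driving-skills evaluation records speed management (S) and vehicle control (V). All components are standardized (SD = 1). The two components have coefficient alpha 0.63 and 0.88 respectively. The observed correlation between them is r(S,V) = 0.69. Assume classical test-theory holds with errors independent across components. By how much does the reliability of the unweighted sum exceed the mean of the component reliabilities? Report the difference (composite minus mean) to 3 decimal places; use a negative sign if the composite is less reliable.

Var(sum) = 2 + 1.38 = 3.38; true-score variance = 1.51 + 1.38 = 2.89; composite reliability = 0.8550.
Mean component reliability = 0.7550.
Difference = 0.8550 − 0.7550 = 0.100.

0.100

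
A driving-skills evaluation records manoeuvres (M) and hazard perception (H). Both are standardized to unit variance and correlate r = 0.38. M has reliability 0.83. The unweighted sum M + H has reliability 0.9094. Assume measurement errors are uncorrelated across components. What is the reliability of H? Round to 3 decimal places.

0.920

Var(M+H) = 2 + 2·0.38 = 2.760.
True-score variance = ρ_M + ρ_H + 2·0.38, so 0.9094 = (0.83 + ρ_H + 0.76) / 2.760.
ρ_H = 0.9094·2.760 − 0.83 − 0.76 = 0.920.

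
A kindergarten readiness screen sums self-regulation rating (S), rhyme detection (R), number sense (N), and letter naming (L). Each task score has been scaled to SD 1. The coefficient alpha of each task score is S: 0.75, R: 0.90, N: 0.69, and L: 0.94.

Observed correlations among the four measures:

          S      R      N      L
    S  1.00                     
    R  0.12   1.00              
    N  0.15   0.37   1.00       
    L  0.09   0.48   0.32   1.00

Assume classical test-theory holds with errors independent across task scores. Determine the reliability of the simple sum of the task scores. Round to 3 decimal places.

Var(S+R+N+L) = 4 + 2·[0.12 + 0.15 + 0.09 + 0.37 + 0.48 + 0.32] = 4 + 3.06 = 7.06.
Under uncorrelated errors the observed covariances equal the true-score covariances, so only the own-variance terms attenuate.
True-score variance = [0.75 + 0.90 + 0.69 + 0.94] + 3.06 = 3.28 + 3.06 = 6.34.
Reliability = 6.34 / 7.06 = 0.898.

0.898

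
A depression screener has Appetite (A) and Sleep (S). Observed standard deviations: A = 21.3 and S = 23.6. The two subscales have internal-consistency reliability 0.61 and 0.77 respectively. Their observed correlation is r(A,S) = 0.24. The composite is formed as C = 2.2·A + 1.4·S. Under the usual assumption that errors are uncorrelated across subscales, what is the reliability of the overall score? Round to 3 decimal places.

Var(C) = 2.2²·21.3² + 1.4²·23.6² + 2·[3.08·21.3·23.6·0.24] = 3287.5 + 743.162 = 4030.66.
Under uncorrelated errors the observed covariances equal the true-score covariances, so only the own-variance terms attenuate.
True-score variance = [2.2²·21.3²·0.61 + 1.4²·23.6²·0.77] + 743.162 = 2180.04 + 743.162 = 2923.2.
Reliability = 2923.2 / 4030.66 = 0.725.

0.725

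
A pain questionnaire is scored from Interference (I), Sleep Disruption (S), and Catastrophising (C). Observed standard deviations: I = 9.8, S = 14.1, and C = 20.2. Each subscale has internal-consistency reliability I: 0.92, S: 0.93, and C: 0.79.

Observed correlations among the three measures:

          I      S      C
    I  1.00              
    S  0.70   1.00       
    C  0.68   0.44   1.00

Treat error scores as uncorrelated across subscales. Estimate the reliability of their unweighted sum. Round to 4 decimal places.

0.9242

Var(I+S+C) = 9.8² + 14.1² + 20.2² + 2·[9.8·14.1·0.70 + 9.8·20.2·0.68 + 14.1·20.2·0.44] = 702.89 + 713.319 = 1416.21.
Because errors are independent across components, Cov(Tᵢ,Tⱼ) = Cov(Xᵢ,Xⱼ); the off-diagonal part of the true-score variance is the same as above.
True-score variance = [9.8²·0.92 + 14.1²·0.93 + 20.2²·0.79] + 713.319 = 595.602 + 713.319 = 1308.92.
Reliability = 1308.92 / 1416.21 = 0.9242.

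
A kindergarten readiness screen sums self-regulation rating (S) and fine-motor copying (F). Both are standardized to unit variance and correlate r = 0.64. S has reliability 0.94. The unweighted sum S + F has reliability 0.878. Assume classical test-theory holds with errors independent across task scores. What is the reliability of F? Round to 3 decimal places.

0.660

Var(S+F) = 2 + 2·0.64 = 3.280.
True-score variance = ρ_S + ρ_F + 2·0.64, so 0.878 = (0.94 + ρ_F + 1.28) / 3.280.
ρ_F = 0.878·3.280 − 0.94 − 1.28 = 0.660.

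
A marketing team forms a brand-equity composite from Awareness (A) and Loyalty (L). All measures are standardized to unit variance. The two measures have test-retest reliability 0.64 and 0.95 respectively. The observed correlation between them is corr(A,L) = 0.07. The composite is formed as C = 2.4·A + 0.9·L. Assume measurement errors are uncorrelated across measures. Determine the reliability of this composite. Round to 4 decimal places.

0.6924

Var(C) = 2.4² + 0.9² + 2·[2.16·0.07] = 6.57 + 0.3024 = 6.8724.
Under uncorrelated errors the observed covariances equal the true-score covariances, so only the own-variance terms attenuate.
True-score variance = [2.4²·0.64 + 0.9²·0.95] + 0.3024 = 4.4559 + 0.3024 = 4.7583.
Reliability = 4.7583 / 6.8724 = 0.6924.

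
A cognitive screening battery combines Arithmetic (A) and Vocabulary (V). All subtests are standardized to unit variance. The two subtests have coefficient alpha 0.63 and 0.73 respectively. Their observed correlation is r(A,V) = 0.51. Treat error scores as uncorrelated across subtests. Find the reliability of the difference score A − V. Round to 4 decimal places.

0.3469

Var(A−V) = 1 + 1 − 2·0.51 = 2 − 1.02 = 0.98.
Because errors are independent across components, Cov(Tᵢ,Tⱼ) = Cov(Xᵢ,Xⱼ); the off-diagonal part of the true-score variance is the same as above.
True-score variance = [0.63 + 0.73] − 1.02 = 1.36 − 1.02 = 0.34.
Reliability = 0.34 / 0.98 = 0.3469.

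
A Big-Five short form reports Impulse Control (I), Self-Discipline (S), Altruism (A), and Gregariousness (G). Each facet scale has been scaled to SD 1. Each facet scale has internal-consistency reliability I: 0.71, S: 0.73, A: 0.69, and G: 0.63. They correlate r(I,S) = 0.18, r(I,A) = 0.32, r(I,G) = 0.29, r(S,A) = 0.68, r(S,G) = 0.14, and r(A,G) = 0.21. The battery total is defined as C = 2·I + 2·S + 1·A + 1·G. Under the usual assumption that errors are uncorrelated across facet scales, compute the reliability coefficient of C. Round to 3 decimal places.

Var(C) = 2² + 2² + 1 + 1 + 2·[4·0.18 + 2·0.32 + 2·0.29 + 2·0.68 + 2·0.14 + 0.21] = 10 + 7.58 = 17.58.
With uncorrelated errors the cross-covariances are all true-score covariance, so they carry over unchanged; only the diagonal terms shrink to ρᵢσᵢ².
True-score variance = [2²·0.71 + 2²·0.73 + 0.69 + 0.63] + 7.58 = 7.08 + 7.58 = 14.66.
Reliability = 14.66 / 17.58 = 0.834.

0.834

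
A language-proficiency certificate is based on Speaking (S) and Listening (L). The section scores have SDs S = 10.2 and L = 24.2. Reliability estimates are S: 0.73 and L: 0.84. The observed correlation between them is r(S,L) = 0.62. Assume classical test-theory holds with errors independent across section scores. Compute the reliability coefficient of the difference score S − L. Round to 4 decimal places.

0.6825

Var(S−L) = 10.2² + 24.2² − 2·10.2·24.2·0.62 = 689.68 − 306.082 = 383.598.
With uncorrelated errors the cross-covariances are all true-score covariance, so they carry over unchanged; only the diagonal terms shrink to ρᵢσᵢ².
True-score variance = [10.2²·0.73 + 24.2²·0.84] − 306.082 = 567.887 − 306.082 = 261.805.
Reliability = 261.805 / 383.598 = 0.6825.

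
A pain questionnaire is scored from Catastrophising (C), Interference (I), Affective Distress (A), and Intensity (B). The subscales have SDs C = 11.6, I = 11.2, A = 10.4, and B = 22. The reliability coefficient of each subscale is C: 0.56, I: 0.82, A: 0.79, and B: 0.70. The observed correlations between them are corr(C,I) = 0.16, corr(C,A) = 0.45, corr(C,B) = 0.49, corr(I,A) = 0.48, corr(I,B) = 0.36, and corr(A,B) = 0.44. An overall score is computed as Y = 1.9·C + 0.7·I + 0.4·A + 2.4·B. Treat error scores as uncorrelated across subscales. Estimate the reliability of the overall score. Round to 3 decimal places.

Var(Y) = 1.9²·11.6² + 0.7²·11.2² + 0.4²·10.4² + 2.4²·22² + 2·[1.33·11.6·11.2·0.16 + 0.76·11.6·10.4·0.45 + 4.56·11.6·22·0.49 + 0.28·11.2·10.4·0.48 + 1.68·11.2·22·0.36 + 0.96·10.4·22·0.44] = 3352.37 + 1800.89 = 5153.27.
Under uncorrelated errors the observed covariances equal the true-score covariances, so only the own-variance terms attenuate.
True-score variance = [1.9²·11.6²·0.56 + 0.7²·11.2²·0.82 + 0.4²·10.4²·0.79 + 2.4²·22²·0.70] + 1800.89 = 2287.59 + 1800.89 = 4088.48.
Reliability = 4088.48 / 5153.27 = 0.793.

0.793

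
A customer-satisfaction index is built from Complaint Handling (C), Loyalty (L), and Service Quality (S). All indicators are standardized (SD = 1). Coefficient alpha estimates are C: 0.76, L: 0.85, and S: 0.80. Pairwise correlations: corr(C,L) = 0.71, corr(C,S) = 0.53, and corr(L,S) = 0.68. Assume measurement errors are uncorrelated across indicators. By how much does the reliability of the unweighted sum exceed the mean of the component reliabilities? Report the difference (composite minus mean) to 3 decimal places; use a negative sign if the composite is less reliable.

0.110

Var(sum) = 3 + 3.84 = 6.84; true-score variance = 2.41 + 3.84 = 6.25; composite reliability = 0.9137.
Mean component reliability = 0.8033.
Difference = 0.9137 − 0.8033 = 0.110.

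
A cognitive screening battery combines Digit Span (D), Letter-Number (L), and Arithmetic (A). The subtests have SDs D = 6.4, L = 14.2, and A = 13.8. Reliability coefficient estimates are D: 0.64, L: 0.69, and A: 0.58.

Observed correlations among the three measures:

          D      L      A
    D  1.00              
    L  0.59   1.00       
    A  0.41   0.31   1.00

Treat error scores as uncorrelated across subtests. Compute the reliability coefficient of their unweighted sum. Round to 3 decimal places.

Var(D+L+A) = 6.4² + 14.2² + 13.8² + 2·[6.4·14.2·0.59 + 6.4·13.8·0.41 + 14.2·13.8·0.31] = 433.04 + 301.156 = 734.196.
Under uncorrelated errors the observed covariances equal the true-score covariances, so only the own-variance terms attenuate.
True-score variance = [6.4²·0.64 + 14.2²·0.69 + 13.8²·0.58] + 301.156 = 275.801 + 301.156 = 576.957.
Reliability = 576.957 / 734.196 = 0.786.

0.786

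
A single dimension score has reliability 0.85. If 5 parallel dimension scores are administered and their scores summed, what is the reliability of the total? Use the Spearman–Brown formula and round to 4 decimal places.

0.9659

ρ_k = kρ / (1 + (k−1)ρ) = 5·0.85 / (1 + 4·0.85) = 4.250 / 4.400 = 0.9659.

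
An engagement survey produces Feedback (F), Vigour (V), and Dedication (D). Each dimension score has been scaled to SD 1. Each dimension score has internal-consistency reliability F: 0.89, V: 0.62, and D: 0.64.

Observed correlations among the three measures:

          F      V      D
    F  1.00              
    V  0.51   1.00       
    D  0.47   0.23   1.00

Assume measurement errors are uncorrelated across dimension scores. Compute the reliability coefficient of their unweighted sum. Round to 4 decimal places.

0.8432

Var(F+V+D) = 3 + 2·[0.51 + 0.47 + 0.23] = 3 + 2.42 = 5.42.
Under uncorrelated errors the observed covariances equal the true-score covariances, so only the own-variance terms attenuate.
True-score variance = [0.89 + 0.62 + 0.64] + 2.42 = 2.15 + 2.42 = 4.57.
Reliability = 4.57 / 5.42 = 0.8432.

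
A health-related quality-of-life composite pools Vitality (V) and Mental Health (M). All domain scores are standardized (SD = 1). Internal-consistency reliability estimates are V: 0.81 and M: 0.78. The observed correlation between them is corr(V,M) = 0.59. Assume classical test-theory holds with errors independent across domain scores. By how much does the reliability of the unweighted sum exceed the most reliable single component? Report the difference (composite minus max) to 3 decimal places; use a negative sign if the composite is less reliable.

0.061

Var(sum) = 2 + 1.18 = 3.18; true-score variance = 1.59 + 1.18 = 2.77; composite reliability = 0.8711.
Max component reliability = 0.8100.
Difference = 0.8711 − 0.8100 = 0.061.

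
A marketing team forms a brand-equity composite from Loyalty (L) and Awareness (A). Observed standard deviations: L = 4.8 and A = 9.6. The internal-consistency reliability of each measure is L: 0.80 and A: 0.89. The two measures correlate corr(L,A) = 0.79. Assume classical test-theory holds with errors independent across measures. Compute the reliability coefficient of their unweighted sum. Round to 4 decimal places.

Var(L+A) = 4.8² + 9.6² + 2·[4.8·9.6·0.79] = 115.2 + 72.8064 = 188.006.
Under uncorrelated errors the observed covariances equal the true-score covariances, so only the own-variance terms attenuate.
True-score variance = [4.8²·0.80 + 9.6²·0.89] + 72.8064 = 100.454 + 72.8064 = 173.261.
Reliability = 173.261 / 188.006 = 0.9216.

0.9216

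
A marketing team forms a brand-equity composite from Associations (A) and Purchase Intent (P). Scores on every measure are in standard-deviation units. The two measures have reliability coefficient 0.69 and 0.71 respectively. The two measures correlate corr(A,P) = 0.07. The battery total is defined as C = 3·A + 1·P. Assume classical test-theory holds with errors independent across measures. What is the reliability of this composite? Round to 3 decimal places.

Var(C) = 3² + 1 + 2·[3·0.07] = 10 + 0.42 = 10.42.
Under uncorrelated errors the observed covariances equal the true-score covariances, so only the own-variance terms attenuate.
True-score variance = [3²·0.69 + 0.71] + 0.42 = 6.92 + 0.42 = 7.34.
Reliability = 7.34 / 10.42 = 0.704.

0.704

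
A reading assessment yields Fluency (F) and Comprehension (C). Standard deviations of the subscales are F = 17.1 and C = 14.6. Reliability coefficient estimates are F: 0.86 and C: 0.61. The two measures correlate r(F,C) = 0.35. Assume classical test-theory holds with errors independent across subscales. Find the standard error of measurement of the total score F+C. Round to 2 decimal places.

11.14

Var(total) = 505.57 + 174.762 = 680.332.
True-score variance = 381.5 + 174.762 = 556.262, so reliability = 0.8176.
Error variance = 680.332 − 556.262 = 124.07; SEM = √124.07 = 11.14.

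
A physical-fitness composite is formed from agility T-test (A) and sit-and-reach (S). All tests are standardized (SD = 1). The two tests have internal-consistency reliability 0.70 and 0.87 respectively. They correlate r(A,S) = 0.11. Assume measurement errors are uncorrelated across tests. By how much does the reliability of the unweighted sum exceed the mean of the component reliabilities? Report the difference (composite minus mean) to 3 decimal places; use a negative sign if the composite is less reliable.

Var(sum) = 2 + 0.22 = 2.22; true-score variance = 1.57 + 0.22 = 1.79; composite reliability = 0.8063.
Mean component reliability = 0.7850.
Difference = 0.8063 − 0.7850 = 0.021.

0.021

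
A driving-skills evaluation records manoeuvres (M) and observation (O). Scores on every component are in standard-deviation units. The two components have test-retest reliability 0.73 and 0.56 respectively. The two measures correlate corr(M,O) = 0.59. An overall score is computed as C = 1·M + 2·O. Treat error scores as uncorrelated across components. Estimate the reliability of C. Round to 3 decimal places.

0.724

Var(C) = 1 + 2² + 2·[2·0.59] = 5 + 2.36 = 7.36.
Under uncorrelated errors the observed covariances equal the true-score covariances, so only the own-variance terms attenuate.
True-score variance = [0.73 + 2²·0.56] + 2.36 = 2.97 + 2.36 = 5.33.
Reliability = 5.33 / 7.36 = 0.724.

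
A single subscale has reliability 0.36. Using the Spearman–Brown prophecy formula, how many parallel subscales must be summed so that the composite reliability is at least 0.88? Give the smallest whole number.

k ≥ ρ*(1−ρ₁)/(ρ₁(1−ρ*)) = 0.88·0.64 / (0.36·0.12) = 13.037.
Smallest integer k = 14.

14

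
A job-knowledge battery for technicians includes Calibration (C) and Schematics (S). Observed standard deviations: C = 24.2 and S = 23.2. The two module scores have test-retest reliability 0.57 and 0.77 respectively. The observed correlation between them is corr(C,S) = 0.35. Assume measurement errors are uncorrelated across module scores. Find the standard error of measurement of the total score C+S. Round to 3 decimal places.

19.381

Var(total) = 1123.88 + 393.008 = 1516.89.
True-score variance = 748.26 + 393.008 = 1141.27, so reliability = 0.7524.
Error variance = 1516.89 − 1141.27 = 375.62; SEM = √375.62 = 19.381.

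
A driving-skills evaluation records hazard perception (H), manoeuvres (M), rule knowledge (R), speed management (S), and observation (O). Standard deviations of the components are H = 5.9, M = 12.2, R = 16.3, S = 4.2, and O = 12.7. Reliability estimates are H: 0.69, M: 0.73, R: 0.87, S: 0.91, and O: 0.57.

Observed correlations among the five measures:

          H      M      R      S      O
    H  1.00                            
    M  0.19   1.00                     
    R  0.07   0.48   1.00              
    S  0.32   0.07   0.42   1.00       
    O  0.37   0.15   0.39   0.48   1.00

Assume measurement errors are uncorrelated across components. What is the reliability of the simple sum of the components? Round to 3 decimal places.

0.875

Var(H+M+R+S+O) = 5.9² + 12.2² + 16.3² + 4.2² + 12.7² + 2·[5.9·12.2·0.19 + 5.9·16.3·0.07 + 5.9·4.2·0.32 + 5.9·12.7·0.37 + 12.2·16.3·0.48 + 12.2·4.2·0.07 + 12.2·12.7·0.15 + 16.3·4.2·0.42 + 16.3·12.7·0.39 + 4.2·12.7·0.48] = 628.27 + 626.865 = 1255.14.
Because errors are independent across components, Cov(Tᵢ,Tⱼ) = Cov(Xᵢ,Xⱼ); the off-diagonal part of the true-score variance is the same as above.
True-score variance = [5.9²·0.69 + 12.2²·0.73 + 16.3²·0.87 + 4.2²·0.91 + 12.7²·0.57] + 626.865 = 471.81 + 626.865 = 1098.68.
Reliability = 1098.68 / 1255.14 = 0.875.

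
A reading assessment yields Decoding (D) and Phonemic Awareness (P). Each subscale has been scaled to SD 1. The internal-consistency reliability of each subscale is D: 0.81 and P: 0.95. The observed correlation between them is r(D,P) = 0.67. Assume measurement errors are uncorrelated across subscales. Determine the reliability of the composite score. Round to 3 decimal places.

Var(D+P) = 2 + 2·[0.67] = 2 + 1.34 = 3.34.
With uncorrelated errors the cross-covariances are all true-score covariance, so they carry over unchanged; only the diagonal terms shrink to ρᵢσᵢ².
True-score variance = [0.81 + 0.95] + 1.34 = 1.76 + 1.34 = 3.1.
Reliability = 3.1 / 3.34 = 0.928.

0.928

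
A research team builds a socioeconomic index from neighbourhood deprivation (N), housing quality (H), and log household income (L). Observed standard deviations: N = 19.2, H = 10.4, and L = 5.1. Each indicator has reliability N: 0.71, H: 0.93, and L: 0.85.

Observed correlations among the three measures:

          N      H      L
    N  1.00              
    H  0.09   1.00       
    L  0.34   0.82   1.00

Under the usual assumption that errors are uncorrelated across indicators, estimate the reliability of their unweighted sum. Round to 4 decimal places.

0.8290

Var(N+H+L) = 19.2² + 10.4² + 5.1² + 2·[19.2·10.4·0.09 + 19.2·5.1·0.34 + 10.4·5.1·0.82] = 502.81 + 189.514 = 692.324.
Under uncorrelated errors the observed covariances equal the true-score covariances, so only the own-variance terms attenuate.
True-score variance = [19.2²·0.71 + 10.4²·0.93 + 5.1²·0.85] + 189.514 = 384.432 + 189.514 = 573.945.
Reliability = 573.945 / 692.324 = 0.8290.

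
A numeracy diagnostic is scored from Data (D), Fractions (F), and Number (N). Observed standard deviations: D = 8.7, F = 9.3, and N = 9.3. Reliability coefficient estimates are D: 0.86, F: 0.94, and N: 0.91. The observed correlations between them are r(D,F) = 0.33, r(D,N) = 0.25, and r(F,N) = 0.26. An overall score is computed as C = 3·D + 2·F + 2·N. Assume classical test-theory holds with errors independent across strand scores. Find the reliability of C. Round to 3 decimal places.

0.930

Var(C) = 3²·8.7² + 2²·9.3² + 2²·9.3² + 2·[6·8.7·9.3·0.33 + 6·8.7·9.3·0.25 + 4·9.3·9.3·0.26] = 1373.13 + 743.033 = 2116.16.
Because errors are independent across components, Cov(Tᵢ,Tⱼ) = Cov(Xᵢ,Xⱼ); the off-diagonal part of the true-score variance is the same as above.
True-score variance = [3²·8.7²·0.86 + 2²·9.3²·0.94 + 2²·9.3²·0.91] + 743.033 = 1225.87 + 743.033 = 1968.9.
Reliability = 1968.9 / 2116.16 = 0.930.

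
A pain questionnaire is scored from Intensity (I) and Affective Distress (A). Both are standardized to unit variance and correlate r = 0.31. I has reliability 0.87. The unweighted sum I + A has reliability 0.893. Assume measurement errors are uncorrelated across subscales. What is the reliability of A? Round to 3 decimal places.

Var(I+A) = 2 + 2·0.31 = 2.620.
True-score variance = ρ_I + ρ_A + 2·0.31, so 0.893 = (0.87 + ρ_A + 0.62) / 2.620.
ρ_A = 0.893·2.620 − 0.87 − 0.62 = 0.850.

0.850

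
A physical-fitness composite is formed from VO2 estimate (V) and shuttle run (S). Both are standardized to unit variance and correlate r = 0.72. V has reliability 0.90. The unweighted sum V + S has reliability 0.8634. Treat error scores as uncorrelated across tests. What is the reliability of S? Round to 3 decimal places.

Var(V+S) = 2 + 2·0.72 = 3.440.
True-score variance = ρ_V + ρ_S + 2·0.72, so 0.8634 = (0.90 + ρ_S + 1.44) / 3.440.
ρ_S = 0.8634·3.440 − 0.90 − 1.44 = 0.630.

0.630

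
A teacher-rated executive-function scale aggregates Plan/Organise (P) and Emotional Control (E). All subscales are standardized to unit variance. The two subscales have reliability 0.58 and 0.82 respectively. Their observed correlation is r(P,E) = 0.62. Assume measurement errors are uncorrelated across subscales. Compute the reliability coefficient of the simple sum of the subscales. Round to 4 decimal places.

Var(P+E) = 2 + 2·[0.62] = 2 + 1.24 = 3.24.
With uncorrelated errors the cross-covariances are all true-score covariance, so they carry over unchanged; only the diagonal terms shrink to ρᵢσᵢ².
True-score variance = [0.58 + 0.82] + 1.24 = 1.4 + 1.24 = 2.64.
Reliability = 2.64 / 3.24 = 0.8148.

0.8148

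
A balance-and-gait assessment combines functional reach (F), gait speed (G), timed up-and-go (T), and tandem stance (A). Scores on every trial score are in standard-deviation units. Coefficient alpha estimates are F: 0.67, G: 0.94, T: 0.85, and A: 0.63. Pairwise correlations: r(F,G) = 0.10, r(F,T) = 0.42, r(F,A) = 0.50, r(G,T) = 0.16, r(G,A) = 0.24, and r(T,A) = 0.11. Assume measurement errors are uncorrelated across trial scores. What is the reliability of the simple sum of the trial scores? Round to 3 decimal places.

Var(F+G+T+A) = 4 + 2·[0.10 + 0.42 + 0.50 + 0.16 + 0.24 + 0.11] = 4 + 3.06 = 7.06.
Because errors are independent across components, Cov(Tᵢ,Tⱼ) = Cov(Xᵢ,Xⱼ); the off-diagonal part of the true-score variance is the same as above.
True-score variance = [0.67 + 0.94 + 0.85 + 0.63] + 3.06 = 3.09 + 3.06 = 6.15.
Reliability = 6.15 / 7.06 = 0.871.

0.871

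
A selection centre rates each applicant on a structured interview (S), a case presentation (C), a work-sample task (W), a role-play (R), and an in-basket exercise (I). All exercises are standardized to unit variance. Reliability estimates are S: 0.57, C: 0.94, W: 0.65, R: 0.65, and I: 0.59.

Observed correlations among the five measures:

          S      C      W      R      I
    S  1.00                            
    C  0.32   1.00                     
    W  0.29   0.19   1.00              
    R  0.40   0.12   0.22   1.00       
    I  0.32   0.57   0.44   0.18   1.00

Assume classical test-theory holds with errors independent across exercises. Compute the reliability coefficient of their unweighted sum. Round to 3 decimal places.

Var(S+C+W+R+I) = 5 + 2·[0.32 + 0.29 + 0.40 + 0.32 + 0.19 + 0.12 + 0.57 + 0.22 + 0.44 + 0.18] = 5 + 6.1 = 11.1.
Because errors are independent across components, Cov(Tᵢ,Tⱼ) = Cov(Xᵢ,Xⱼ); the off-diagonal part of the true-score variance is the same as above.
True-score variance = [0.57 + 0.94 + 0.65 + 0.65 + 0.59] + 6.1 = 3.4 + 6.1 = 9.5.
Reliability = 9.5 / 11.1 = 0.856.

0.856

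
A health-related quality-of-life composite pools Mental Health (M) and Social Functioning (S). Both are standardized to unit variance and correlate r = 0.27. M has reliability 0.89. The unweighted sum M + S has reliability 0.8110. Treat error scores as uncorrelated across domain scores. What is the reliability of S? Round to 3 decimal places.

Var(M+S) = 2 + 2·0.27 = 2.540.
True-score variance = ρ_M + ρ_S + 2·0.27, so 0.8110 = (0.89 + ρ_S + 0.54) / 2.540.
ρ_S = 0.8110·2.540 − 0.89 − 0.54 = 0.630.

0.630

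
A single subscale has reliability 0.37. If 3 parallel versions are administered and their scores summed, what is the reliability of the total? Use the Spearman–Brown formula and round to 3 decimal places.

0.638

ρ_k = kρ / (1 + (k−1)ρ) = 3·0.37 / (1 + 2·0.37) = 1.110 / 1.740 = 0.638.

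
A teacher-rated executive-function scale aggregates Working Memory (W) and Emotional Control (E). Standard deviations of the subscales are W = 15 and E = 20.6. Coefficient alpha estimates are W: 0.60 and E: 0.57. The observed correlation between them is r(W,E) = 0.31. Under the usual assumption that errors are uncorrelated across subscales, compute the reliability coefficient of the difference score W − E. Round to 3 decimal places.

0.405

Var(W−E) = 15² + 20.6² − 2·15·20.6·0.31 = 649.36 − 191.58 = 457.78.
With uncorrelated errors the cross-covariances are all true-score covariance, so they carry over unchanged; only the diagonal terms shrink to ρᵢσᵢ².
True-score variance = [15²·0.60 + 20.6²·0.57] − 191.58 = 376.885 − 191.58 = 185.305.
Reliability = 185.305 / 457.78 = 0.405.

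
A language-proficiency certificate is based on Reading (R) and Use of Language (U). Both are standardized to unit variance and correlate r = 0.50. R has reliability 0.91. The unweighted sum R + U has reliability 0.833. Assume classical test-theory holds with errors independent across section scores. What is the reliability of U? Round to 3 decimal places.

Var(R+U) = 2 + 2·0.50 = 3.000.
True-score variance = ρ_R + ρ_U + 2·0.50, so 0.833 = (0.91 + ρ_U + 1.00) / 3.000.
ρ_U = 0.833·3.000 − 0.91 − 1.00 = 0.589.

0.589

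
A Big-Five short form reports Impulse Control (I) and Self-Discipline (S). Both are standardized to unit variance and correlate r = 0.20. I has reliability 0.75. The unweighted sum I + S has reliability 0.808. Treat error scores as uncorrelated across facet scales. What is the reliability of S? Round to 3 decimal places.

Var(I+S) = 2 + 2·0.20 = 2.400.
True-score variance = ρ_I + ρ_S + 2·0.20, so 0.808 = (0.75 + ρ_S + 0.40) / 2.400.
ρ_S = 0.808·2.400 − 0.75 − 0.40 = 0.789.

0.789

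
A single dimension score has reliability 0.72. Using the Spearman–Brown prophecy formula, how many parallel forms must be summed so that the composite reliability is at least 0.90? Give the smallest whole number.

k ≥ ρ*(1−ρ₁)/(ρ₁(1−ρ*)) = 0.90·0.28 / (0.72·0.10) = 3.500.
Smallest integer k = 4.

4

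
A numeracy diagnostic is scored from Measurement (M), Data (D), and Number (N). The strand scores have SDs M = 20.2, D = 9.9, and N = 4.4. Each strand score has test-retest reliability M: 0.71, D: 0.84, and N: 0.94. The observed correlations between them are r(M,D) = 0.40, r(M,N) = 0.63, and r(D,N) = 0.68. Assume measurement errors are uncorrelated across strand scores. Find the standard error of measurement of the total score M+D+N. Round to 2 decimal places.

Var(total) = 525.41 + 331.214 = 856.624.
True-score variance = 390.235 + 331.214 = 721.45, so reliability = 0.8422.
Error variance = 856.624 − 721.45 = 135.175; SEM = √135.175 = 11.63.

11.63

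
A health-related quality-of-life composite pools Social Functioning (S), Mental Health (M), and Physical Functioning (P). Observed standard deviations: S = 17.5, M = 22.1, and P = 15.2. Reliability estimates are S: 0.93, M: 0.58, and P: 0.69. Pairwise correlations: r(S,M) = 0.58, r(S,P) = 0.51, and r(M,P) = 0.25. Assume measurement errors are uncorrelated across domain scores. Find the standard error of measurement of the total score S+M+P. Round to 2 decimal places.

Var(total) = 1025.7 + 887.91 = 1913.61.
True-score variance = 727.508 + 887.91 = 1615.42, so reliability = 0.8442.
Error variance = 1913.61 − 1615.42 = 298.192; SEM = √298.192 = 17.27.

17.27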